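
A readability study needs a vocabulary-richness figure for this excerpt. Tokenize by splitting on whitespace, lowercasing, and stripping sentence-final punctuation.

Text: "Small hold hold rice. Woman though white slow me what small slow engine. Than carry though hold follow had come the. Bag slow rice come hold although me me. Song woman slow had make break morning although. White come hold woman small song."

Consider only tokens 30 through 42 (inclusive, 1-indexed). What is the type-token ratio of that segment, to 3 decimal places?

Segment tokens 30–42: song, woman, slow, had, make, break, morning, although, white, come, hold, woman, small
Segment N = 13, segment V = 12.
TTR = 12 / 13 = 0.923

0.923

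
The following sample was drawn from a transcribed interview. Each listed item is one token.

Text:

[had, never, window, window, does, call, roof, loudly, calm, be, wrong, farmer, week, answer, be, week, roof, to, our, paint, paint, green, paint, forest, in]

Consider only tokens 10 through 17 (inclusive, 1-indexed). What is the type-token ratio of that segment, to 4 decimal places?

Segment tokens 10–17: be, wrong, farmer, week, answer, be, week, roof
Segment N = 8, segment V = 6.
TTR = 6 / 8 = 0.7500

0.7500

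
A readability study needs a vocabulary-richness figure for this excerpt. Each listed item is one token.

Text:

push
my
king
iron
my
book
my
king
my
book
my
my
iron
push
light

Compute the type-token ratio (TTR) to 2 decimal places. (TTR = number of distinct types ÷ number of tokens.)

0.40

N = 15 tokens, V = 6 types.
TTR = V / N = 6 / 15 = 0.40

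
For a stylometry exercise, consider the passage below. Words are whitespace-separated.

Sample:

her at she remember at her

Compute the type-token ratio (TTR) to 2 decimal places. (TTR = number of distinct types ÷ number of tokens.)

N = 6 tokens, V = 4 types.
TTR = V / N = 4 / 6 = 0.67

0.67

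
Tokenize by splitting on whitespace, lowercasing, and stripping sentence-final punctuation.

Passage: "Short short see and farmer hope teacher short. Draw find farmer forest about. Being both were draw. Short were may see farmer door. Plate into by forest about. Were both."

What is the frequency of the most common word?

Frequencies: short:4, farmer:3, were:3, see:2, draw:2, forest:2, about:2, both:2, and:1, hope:1, teacher:1, find:1, being:1, may:1, door:1, plate:1, into:1, by:1
Most common: 'short' with frequency 4.

4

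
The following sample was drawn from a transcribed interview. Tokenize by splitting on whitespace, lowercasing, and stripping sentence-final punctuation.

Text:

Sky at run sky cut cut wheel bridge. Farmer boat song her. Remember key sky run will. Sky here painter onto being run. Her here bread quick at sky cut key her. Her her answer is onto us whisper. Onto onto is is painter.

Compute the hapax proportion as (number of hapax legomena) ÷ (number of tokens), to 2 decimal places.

0.30

Frequencies: sky:5, her:5, onto:4, run:3, cut:3, is:3, at:2, key:2, here:2, painter:2, wheel:1, bridge:1, farmer:1, boat:1, song:1, remember:1, will:1, being:1, bread:1, quick:1, … (3 more, each freq 1)
Hapax count = 13; token count = 44.
Ratio = 13 / 44 = 0.30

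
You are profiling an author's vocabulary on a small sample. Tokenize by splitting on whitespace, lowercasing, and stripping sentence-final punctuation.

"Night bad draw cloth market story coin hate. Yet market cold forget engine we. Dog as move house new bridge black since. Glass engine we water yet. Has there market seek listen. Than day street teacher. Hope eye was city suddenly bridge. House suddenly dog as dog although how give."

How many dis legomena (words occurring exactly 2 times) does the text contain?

7

Frequencies: market:3, dog:3, yet:2, engine:2, we:2, as:2, house:2, bridge:2, suddenly:2, night:1, bad:1, draw:1, cloth:1, story:1, coin:1, hate:1, cold:1, forget:1, move:1, new:1, … (19 more, each freq 1)
Words with frequency 2: as, bridge, engine, house, suddenly, we, yet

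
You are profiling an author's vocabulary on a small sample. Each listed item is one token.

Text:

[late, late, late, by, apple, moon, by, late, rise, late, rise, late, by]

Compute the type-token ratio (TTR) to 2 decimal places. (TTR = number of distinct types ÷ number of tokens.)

0.38

N = 13 tokens, V = 5 types.
TTR = V / N = 5 / 13 = 0.38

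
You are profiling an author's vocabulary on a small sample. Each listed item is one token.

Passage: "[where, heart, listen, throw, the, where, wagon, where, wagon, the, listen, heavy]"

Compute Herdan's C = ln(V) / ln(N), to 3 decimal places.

0.783

N = 12, V = 7.
ln(V) = 1.945910, ln(N) = 2.484907
C = 1.945910 / 2.484907 = 0.783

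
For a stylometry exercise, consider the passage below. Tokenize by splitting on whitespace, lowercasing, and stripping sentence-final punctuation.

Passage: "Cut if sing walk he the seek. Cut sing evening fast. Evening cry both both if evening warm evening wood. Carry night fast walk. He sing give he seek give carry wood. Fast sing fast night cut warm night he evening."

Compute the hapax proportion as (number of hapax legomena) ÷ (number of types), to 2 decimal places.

0.13

Frequencies: evening:5, sing:4, he:4, fast:4, cut:3, night:3, if:2, walk:2, seek:2, both:2, warm:2, wood:2, carry:2, give:2, the:1, cry:1
Hapax count = 2; type count = 16.
Ratio = 2 / 16 = 0.13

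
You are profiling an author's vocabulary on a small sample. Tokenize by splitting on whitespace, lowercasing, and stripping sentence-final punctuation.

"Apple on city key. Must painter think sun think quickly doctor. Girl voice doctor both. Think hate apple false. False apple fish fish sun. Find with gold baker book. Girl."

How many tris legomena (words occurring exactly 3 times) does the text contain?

Frequencies: apple:3, think:3, sun:2, doctor:2, girl:2, false:2, fish:2, on:1, city:1, key:1, must:1, painter:1, quickly:1, voice:1, both:1, hate:1, find:1, with:1, gold:1, baker:1, … (1 more, each freq 1)
Words with frequency 3: apple, think

2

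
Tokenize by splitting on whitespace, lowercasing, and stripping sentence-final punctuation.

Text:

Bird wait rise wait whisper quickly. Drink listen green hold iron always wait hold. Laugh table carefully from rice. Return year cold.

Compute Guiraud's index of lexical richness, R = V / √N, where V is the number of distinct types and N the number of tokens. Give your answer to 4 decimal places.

4.0508

N = 22, V = 19.
√N = 4.690416
R = 19 / 4.690416 = 4.0508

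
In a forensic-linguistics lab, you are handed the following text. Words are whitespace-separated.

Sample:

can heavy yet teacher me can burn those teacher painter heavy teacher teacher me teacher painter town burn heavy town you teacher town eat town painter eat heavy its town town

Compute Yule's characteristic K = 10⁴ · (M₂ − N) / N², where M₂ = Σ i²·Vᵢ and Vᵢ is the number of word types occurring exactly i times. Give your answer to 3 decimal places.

894.901

Frequencies: teacher:6, town:6, heavy:4, painter:3, can:2, me:2, burn:2, eat:2, yet:1, those:1, you:1, its:1
N = 31. Frequency spectrum: V_1=4, V_2=4, V_3=1, V_4=1, V_6=2
M₂ = 1²·4 + 2²·4 + 3²·1 + 4²·1 + 6²·2 = 117
K = 10000 × (117 − 31) / 31² = 894.901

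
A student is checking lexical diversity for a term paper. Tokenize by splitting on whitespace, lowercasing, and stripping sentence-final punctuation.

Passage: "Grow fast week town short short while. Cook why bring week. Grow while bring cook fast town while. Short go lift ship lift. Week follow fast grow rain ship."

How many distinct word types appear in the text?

14

Distinct types: {bring, cook, fast, follow, go, grow, lift, rain, ship, short, town, week, while, why}
V = 14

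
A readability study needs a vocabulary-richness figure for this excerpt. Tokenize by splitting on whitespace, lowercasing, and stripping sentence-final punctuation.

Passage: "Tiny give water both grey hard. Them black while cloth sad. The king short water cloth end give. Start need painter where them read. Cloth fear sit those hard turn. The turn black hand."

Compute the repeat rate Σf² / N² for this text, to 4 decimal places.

0.0467

Frequencies: cloth:3, give:2, water:2, hard:2, them:2, black:2, the:2, turn:2, tiny:1, both:1, grey:1, while:1, sad:1, king:1, short:1, end:1, start:1, need:1, painter:1, where:1, … (5 more, each freq 1)
Σf² = 54; N² = 1156
Repeat rate = 54 / 1156 = 0.0467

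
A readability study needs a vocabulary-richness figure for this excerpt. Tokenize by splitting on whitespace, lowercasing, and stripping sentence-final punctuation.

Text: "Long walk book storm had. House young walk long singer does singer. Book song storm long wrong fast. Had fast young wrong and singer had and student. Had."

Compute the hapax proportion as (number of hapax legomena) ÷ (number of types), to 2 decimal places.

0.29

Frequencies: had:4, long:3, singer:3, walk:2, book:2, storm:2, young:2, wrong:2, fast:2, and:2, house:1, does:1, song:1, student:1
Hapax count = 4; type count = 14.
Ratio = 4 / 14 = 0.29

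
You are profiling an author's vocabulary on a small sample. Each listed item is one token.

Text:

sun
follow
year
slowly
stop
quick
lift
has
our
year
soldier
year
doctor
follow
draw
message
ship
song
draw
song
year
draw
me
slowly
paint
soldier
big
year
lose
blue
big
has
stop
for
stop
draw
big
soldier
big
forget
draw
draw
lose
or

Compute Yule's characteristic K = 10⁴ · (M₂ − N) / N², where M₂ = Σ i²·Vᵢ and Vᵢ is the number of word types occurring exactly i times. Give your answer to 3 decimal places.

433.884

Frequencies: draw:6, year:5, big:4, stop:3, soldier:3, follow:2, slowly:2, has:2, song:2, lose:2, sun:1, quick:1, lift:1, our:1, doctor:1, message:1, ship:1, me:1, paint:1, blue:1, … (3 more, each freq 1)
N = 44. Frequency spectrum: V_1=13, V_2=5, V_3=2, V_4=1, V_5=1, V_6=1
M₂ = 1²·13 + 2²·5 + 3²·2 + 4²·1 + 5²·1 + 6²·1 = 128
K = 10000 × (128 − 44) / 44² = 433.884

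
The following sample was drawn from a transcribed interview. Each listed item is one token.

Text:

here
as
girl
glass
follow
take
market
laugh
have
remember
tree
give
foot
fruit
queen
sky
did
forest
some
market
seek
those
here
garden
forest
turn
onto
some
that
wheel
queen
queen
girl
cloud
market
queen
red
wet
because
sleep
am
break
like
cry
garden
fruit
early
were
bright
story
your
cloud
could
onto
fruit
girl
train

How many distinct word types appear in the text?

42

Distinct types: {am, as, because, break, bright, cloud, could, cry, did, early, follow, foot, forest, fruit, garden, girl, give, glass, have, here, laugh, like, market, onto, queen, red, remember, seek, sky, sleep, some, story, take, that, those, train, tree, turn, were, wet, wheel, your}
V = 42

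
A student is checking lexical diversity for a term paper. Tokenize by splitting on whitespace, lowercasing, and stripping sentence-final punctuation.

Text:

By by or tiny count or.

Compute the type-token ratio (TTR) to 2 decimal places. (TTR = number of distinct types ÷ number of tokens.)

N = 6 tokens, V = 4 types.
TTR = V / N = 4 / 6 = 0.67

0.67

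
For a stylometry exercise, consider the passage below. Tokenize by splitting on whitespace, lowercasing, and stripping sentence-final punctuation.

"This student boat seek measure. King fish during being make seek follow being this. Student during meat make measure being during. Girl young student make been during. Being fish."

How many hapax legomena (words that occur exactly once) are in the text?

7

Frequencies: during:4, being:4, student:3, make:3, this:2, seek:2, measure:2, fish:2, boat:1, king:1, follow:1, meat:1, girl:1, young:1, been:1
Hapax (freq=1): been, boat, follow, girl, king, meat, young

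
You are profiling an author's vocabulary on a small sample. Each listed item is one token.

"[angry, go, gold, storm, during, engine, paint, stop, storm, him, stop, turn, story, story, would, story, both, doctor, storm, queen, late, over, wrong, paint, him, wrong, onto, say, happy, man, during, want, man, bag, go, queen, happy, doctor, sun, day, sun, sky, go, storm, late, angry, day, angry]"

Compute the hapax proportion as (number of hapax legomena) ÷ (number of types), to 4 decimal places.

0.4074

Frequencies: storm:4, angry:3, go:3, story:3, during:2, paint:2, stop:2, him:2, doctor:2, queen:2, late:2, wrong:2, happy:2, man:2, sun:2, day:2, gold:1, engine:1, turn:1, would:1, … (7 more, each freq 1)
Hapax count = 11; type count = 27.
Ratio = 11 / 27 = 0.4074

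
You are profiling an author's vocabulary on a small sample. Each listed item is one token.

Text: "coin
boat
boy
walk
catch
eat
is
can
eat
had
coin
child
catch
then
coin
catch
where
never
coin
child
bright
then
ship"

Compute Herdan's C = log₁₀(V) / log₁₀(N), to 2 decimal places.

0.86

N = 23, V = 15.
log₁₀(V) = 1.176091, log₁₀(N) = 1.361728
C = 1.176091 / 1.361728 = 0.86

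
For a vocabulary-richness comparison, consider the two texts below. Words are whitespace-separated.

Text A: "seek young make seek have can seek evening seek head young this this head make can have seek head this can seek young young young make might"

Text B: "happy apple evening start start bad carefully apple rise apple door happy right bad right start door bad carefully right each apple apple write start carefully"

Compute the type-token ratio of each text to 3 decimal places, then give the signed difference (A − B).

TTR(A) = 9/27 = 0.333
TTR(B) = 11/26 = 0.423
Difference = 0.333 − 0.423 = -0.090

-0.090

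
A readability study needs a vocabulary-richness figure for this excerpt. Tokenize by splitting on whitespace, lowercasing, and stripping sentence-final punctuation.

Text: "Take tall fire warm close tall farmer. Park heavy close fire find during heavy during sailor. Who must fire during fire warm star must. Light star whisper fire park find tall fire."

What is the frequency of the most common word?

6

Frequencies: fire:6, tall:3, during:3, warm:2, close:2, park:2, heavy:2, find:2, must:2, star:2, take:1, farmer:1, sailor:1, who:1, light:1, whisper:1
Most common: 'fire' with frequency 6.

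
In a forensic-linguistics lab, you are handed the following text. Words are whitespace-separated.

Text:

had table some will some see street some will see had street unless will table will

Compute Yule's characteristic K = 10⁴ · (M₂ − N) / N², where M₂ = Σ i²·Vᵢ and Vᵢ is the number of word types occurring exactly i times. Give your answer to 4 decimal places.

1015.6250

Frequencies: will:4, some:3, had:2, table:2, see:2, street:2, unless:1
N = 16. Frequency spectrum: V_1=1, V_2=4, V_3=1, V_4=1
M₂ = 1²·1 + 2²·4 + 3²·1 + 4²·1 = 42
K = 10000 × (42 − 16) / 16² = 1015.6250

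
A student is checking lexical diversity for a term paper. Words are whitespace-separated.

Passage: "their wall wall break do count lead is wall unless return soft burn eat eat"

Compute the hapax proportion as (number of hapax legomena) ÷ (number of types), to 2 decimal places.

0.83

Frequencies: wall:3, eat:2, their:1, break:1, do:1, count:1, lead:1, is:1, unless:1, return:1, soft:1, burn:1
Hapax count = 10; type count = 12.
Ratio = 10 / 12 = 0.83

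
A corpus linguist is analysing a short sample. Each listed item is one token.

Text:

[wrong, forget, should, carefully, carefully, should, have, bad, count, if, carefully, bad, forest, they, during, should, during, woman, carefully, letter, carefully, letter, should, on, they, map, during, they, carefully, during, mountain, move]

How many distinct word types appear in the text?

Distinct types: {bad, carefully, count, during, forest, forget, have, if, letter, map, mountain, move, on, should, they, woman, wrong}
V = 17

17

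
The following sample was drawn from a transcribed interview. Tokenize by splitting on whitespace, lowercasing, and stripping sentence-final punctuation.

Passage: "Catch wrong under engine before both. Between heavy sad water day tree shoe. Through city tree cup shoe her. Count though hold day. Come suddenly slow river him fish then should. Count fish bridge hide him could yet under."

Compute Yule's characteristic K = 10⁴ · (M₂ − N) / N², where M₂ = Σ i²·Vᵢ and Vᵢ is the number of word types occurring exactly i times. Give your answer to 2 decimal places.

92.04

Frequencies: under:2, day:2, tree:2, shoe:2, count:2, him:2, fish:2, catch:1, wrong:1, engine:1, before:1, both:1, between:1, heavy:1, sad:1, water:1, through:1, city:1, cup:1, her:1, … (12 more, each freq 1)
N = 39. Frequency spectrum: V_1=25, V_2=7
M₂ = 1²·25 + 2²·7 = 53
K = 10000 × (53 − 39) / 39² = 92.04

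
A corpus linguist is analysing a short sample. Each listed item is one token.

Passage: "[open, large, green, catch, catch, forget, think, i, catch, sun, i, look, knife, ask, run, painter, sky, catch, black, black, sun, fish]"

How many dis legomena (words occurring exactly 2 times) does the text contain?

3

Frequencies: catch:4, i:2, sun:2, black:2, open:1, large:1, green:1, forget:1, think:1, look:1, knife:1, ask:1, run:1, painter:1, sky:1, fish:1
Words with frequency 2: black, i, sun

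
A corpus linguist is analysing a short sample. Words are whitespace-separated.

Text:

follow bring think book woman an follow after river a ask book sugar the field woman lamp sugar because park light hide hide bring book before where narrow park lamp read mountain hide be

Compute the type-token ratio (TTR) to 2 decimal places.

0.71

N = 34 tokens, V = 24 types.
TTR = V / N = 24 / 34 = 0.71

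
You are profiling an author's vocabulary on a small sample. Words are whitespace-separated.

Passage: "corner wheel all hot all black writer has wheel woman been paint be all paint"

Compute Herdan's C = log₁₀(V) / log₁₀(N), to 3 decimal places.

0.885

N = 15, V = 11.
log₁₀(V) = 1.041393, log₁₀(N) = 1.176091
C = 1.041393 / 1.176091 = 0.885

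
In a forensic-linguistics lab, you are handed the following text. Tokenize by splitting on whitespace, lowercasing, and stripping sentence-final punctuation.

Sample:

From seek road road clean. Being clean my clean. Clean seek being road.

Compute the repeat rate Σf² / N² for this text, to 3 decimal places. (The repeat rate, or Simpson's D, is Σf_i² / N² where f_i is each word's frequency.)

0.207

Frequencies: clean:4, road:3, seek:2, being:2, from:1, my:1
Σf² = 35; N² = 169
Repeat rate = 35 / 169 = 0.207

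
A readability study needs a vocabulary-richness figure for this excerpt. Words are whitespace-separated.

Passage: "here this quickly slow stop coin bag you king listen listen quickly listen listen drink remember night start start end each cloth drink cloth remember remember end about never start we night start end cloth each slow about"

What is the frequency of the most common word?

4

Frequencies: listen:4, start:4, remember:3, end:3, cloth:3, quickly:2, slow:2, drink:2, night:2, each:2, about:2, here:1, this:1, stop:1, coin:1, bag:1, you:1, king:1, never:1, we:1
Most common: 'listen' with frequency 4.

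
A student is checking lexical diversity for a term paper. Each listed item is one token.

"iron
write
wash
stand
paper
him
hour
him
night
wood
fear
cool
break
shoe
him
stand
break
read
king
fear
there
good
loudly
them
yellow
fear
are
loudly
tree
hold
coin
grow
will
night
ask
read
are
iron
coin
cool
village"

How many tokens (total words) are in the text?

Tokens: iron, write, wash, stand, paper, him, hour, him, night, wood, fear, cool, break, shoe, him, stand, break, read, king, fear, there, good, loudly, them, yellow, fear, are, loudly, tree, hold, coin, grow, will, night, ask, read, are, iron, coin, cool, village
N = 41

41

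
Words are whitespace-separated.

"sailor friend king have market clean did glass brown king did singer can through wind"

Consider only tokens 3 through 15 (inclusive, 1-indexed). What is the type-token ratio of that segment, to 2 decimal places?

0.85

Segment tokens 3–15: king, have, market, clean, did, glass, brown, king, did, singer, can, through, wind
Segment N = 13, segment V = 11.
TTR = 11 / 13 = 0.85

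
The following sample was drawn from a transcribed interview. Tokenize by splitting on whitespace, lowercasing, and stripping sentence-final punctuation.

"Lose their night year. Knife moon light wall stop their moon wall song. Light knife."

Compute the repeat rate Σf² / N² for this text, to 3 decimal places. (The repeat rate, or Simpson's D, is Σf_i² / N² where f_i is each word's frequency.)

0.111

Frequencies: their:2, knife:2, moon:2, light:2, wall:2, lose:1, night:1, year:1, stop:1, song:1
Σf² = 25; N² = 225
Repeat rate = 25 / 225 = 0.111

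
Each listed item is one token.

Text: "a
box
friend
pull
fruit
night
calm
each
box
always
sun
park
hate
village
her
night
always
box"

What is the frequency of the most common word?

Frequencies: box:3, night:2, always:2, a:1, friend:1, pull:1, fruit:1, calm:1, each:1, sun:1, park:1, hate:1, village:1, her:1
Most common: 'box' with frequency 3.

3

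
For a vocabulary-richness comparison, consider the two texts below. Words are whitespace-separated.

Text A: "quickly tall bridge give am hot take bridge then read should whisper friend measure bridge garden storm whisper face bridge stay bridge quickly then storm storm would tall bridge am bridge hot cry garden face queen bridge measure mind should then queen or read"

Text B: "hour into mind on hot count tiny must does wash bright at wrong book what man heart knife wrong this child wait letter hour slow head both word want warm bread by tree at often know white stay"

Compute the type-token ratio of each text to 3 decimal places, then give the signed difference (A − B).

TTR(A) = 22/44 = 0.500
TTR(B) = 35/38 = 0.921
Difference = 0.500 − 0.921 = -0.421

-0.421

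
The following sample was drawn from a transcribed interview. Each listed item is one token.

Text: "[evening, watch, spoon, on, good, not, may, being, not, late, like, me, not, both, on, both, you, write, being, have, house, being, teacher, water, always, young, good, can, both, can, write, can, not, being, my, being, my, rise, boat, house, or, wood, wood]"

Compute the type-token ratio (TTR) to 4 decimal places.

0.6047

N = 43 tokens, V = 26 types.
TTR = V / N = 26 / 43 = 0.6047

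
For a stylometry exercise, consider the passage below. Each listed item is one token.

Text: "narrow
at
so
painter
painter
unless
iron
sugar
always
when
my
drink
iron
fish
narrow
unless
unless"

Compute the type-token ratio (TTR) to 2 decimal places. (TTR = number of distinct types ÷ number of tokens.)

0.71

N = 17 tokens, V = 12 types.
TTR = V / N = 12 / 17 = 0.71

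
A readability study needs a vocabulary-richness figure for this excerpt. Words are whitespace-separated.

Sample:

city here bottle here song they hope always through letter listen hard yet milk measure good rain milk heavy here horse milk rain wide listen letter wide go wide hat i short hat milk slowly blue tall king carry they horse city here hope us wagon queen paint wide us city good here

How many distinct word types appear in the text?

Distinct types: {always, blue, bottle, carry, city, go, good, hard, hat, heavy, here, hope, horse, i, king, letter, listen, measure, milk, paint, queen, rain, short, slowly, song, tall, they, through, us, wagon, wide, yet}
V = 32

32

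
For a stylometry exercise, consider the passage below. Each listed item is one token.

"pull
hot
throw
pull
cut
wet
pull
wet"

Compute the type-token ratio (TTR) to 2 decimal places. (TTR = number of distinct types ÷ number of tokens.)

0.63

N = 8 tokens, V = 5 types.
TTR = V / N = 5 / 8 = 0.63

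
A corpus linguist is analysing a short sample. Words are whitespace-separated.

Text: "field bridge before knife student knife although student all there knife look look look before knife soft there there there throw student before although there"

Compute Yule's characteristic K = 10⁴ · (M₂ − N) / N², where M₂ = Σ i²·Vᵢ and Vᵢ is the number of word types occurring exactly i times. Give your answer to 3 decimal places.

832.000

Frequencies: there:5, knife:4, before:3, student:3, look:3, although:2, field:1, bridge:1, all:1, soft:1, throw:1
N = 25. Frequency spectrum: V_1=5, V_2=1, V_3=3, V_4=1, V_5=1
M₂ = 1²·5 + 2²·1 + 3²·3 + 4²·1 + 5²·1 = 77
K = 10000 × (77 − 25) / 25² = 832.000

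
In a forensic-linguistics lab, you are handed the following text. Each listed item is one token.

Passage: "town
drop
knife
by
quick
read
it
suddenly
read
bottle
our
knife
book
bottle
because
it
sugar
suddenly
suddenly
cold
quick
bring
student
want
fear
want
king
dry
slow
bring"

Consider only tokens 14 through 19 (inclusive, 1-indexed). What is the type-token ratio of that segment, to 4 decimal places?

0.8333

Segment tokens 14–19: bottle, because, it, sugar, suddenly, suddenly
Segment N = 6, segment V = 5.
TTR = 5 / 6 = 0.8333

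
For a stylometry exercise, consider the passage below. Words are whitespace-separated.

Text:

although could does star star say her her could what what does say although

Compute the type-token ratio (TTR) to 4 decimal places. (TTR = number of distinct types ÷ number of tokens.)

N = 14 tokens, V = 7 types.
TTR = V / N = 7 / 14 = 0.5000

0.5000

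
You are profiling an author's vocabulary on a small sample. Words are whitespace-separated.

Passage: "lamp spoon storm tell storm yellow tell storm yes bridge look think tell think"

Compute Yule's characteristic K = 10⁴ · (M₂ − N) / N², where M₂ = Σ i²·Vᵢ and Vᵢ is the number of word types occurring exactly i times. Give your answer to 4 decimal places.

Frequencies: storm:3, tell:3, think:2, lamp:1, spoon:1, yellow:1, yes:1, bridge:1, look:1
N = 14. Frequency spectrum: V_1=6, V_2=1, V_3=2
M₂ = 1²·6 + 2²·1 + 3²·2 = 28
K = 10000 × (28 − 14) / 14² = 714.2857

714.2857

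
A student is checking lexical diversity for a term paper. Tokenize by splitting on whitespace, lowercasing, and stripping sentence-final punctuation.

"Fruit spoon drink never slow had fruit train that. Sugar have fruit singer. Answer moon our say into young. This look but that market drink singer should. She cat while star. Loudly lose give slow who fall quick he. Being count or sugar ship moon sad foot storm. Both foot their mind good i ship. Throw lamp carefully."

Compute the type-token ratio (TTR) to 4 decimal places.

0.8276

N = 58 tokens, V = 48 types.
TTR = V / N = 48 / 58 = 0.8276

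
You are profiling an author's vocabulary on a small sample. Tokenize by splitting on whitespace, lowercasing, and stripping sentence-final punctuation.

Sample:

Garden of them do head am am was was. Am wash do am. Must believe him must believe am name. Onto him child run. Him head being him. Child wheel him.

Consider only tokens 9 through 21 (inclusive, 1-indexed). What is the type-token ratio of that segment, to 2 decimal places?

Segment tokens 9–21: was, am, wash, do, am, must, believe, him, must, believe, am, name, onto
Segment N = 13, segment V = 9.
TTR = 9 / 13 = 0.69

0.69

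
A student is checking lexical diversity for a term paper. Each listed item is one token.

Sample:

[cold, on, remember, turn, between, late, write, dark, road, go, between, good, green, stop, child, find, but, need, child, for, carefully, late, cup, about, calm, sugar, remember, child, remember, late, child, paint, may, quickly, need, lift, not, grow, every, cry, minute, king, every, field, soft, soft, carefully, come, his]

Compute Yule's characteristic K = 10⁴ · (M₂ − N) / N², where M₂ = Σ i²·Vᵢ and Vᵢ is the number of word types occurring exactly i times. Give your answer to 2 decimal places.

Frequencies: child:4, remember:3, late:3, between:2, need:2, carefully:2, every:2, soft:2, cold:1, on:1, turn:1, write:1, dark:1, road:1, go:1, good:1, green:1, stop:1, find:1, but:1, … (17 more, each freq 1)
N = 49. Frequency spectrum: V_1=29, V_2=5, V_3=2, V_4=1
M₂ = 1²·29 + 2²·5 + 3²·2 + 4²·1 = 83
K = 10000 × (83 − 49) / 49² = 141.61

141.61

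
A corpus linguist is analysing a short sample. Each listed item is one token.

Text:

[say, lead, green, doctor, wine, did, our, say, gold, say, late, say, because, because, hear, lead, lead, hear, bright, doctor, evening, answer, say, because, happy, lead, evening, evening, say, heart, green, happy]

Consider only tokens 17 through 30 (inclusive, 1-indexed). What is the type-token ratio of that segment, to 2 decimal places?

Segment tokens 17–30: lead, hear, bright, doctor, evening, answer, say, because, happy, lead, evening, evening, say, heart
Segment N = 14, segment V = 10.
TTR = 10 / 14 = 0.71

0.71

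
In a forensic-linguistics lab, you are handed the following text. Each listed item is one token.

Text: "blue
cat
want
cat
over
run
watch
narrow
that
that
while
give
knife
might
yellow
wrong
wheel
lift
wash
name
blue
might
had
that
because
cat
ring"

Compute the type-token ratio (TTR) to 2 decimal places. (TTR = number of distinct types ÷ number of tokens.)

0.78

N = 27 tokens, V = 21 types.
TTR = V / N = 21 / 27 = 0.78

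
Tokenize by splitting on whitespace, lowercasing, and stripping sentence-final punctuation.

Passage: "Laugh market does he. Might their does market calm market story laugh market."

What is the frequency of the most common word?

Frequencies: market:4, laugh:2, does:2, he:1, might:1, their:1, calm:1, story:1
Most common: 'market' with frequency 4.

4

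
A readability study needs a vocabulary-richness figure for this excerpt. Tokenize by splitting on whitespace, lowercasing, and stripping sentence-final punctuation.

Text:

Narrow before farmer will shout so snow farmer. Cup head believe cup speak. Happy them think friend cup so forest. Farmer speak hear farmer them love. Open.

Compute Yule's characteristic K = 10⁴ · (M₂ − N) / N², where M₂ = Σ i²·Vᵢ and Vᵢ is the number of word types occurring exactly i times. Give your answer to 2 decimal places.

329.22

Frequencies: farmer:4, cup:3, so:2, speak:2, them:2, narrow:1, before:1, will:1, shout:1, snow:1, head:1, believe:1, happy:1, think:1, friend:1, forest:1, hear:1, love:1, open:1
N = 27. Frequency spectrum: V_1=14, V_2=3, V_3=1, V_4=1
M₂ = 1²·14 + 2²·3 + 3²·1 + 4²·1 = 51
K = 10000 × (51 − 27) / 27² = 329.22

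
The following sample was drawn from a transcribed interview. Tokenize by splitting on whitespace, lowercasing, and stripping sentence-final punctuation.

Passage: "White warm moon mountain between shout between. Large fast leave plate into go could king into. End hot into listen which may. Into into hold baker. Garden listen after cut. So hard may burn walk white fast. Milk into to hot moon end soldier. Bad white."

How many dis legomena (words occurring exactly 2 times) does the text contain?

Frequencies: into:6, white:3, moon:2, between:2, fast:2, end:2, hot:2, listen:2, may:2, warm:1, mountain:1, shout:1, large:1, leave:1, plate:1, go:1, could:1, king:1, which:1, hold:1, … (12 more, each freq 1)
Words with frequency 2: between, end, fast, hot, listen, may, moon

7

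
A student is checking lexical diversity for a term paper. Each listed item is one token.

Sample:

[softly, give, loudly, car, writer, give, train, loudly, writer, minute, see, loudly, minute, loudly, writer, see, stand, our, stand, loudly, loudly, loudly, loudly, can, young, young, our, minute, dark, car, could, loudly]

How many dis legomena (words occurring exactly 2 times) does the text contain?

Frequencies: loudly:9, writer:3, minute:3, give:2, car:2, see:2, stand:2, our:2, young:2, softly:1, train:1, can:1, dark:1, could:1
Words with frequency 2: car, give, our, see, stand, young

6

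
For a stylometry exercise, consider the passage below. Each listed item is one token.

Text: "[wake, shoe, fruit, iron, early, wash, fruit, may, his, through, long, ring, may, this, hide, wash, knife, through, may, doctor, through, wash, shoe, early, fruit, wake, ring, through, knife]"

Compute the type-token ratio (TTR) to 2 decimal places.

N = 29 tokens, V = 15 types.
TTR = V / N = 15 / 29 = 0.52

0.52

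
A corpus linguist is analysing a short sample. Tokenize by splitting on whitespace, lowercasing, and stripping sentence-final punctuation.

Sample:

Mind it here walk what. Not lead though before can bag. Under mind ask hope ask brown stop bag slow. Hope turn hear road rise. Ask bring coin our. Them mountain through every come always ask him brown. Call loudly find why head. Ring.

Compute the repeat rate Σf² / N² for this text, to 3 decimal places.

0.033

Frequencies: ask:4, mind:2, bag:2, hope:2, brown:2, it:1, here:1, walk:1, what:1, not:1, lead:1, though:1, before:1, can:1, under:1, stop:1, slow:1, turn:1, hear:1, road:1, … (17 more, each freq 1)
Σf² = 64; N² = 1936
Repeat rate = 64 / 1936 = 0.033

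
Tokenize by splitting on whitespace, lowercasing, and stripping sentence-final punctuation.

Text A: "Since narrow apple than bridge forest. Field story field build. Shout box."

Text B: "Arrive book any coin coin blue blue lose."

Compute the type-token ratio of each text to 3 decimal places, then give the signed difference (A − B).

0.167

TTR(A) = 11/12 = 0.917
TTR(B) = 6/8 = 0.750
Difference = 0.917 − 0.750 = 0.167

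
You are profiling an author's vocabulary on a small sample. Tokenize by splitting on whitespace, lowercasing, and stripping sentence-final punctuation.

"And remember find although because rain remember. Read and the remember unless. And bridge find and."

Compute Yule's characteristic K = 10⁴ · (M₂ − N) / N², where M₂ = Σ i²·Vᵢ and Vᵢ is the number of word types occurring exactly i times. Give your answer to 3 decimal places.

781.250

Frequencies: and:4, remember:3, find:2, although:1, because:1, rain:1, read:1, the:1, unless:1, bridge:1
N = 16. Frequency spectrum: V_1=7, V_2=1, V_3=1, V_4=1
M₂ = 1²·7 + 2²·1 + 3²·1 + 4²·1 = 36
K = 10000 × (36 − 16) / 16² = 781.250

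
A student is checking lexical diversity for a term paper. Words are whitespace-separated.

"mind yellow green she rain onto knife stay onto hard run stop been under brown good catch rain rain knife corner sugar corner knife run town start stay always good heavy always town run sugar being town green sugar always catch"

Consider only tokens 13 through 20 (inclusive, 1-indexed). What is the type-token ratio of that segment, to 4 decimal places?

Segment tokens 13–20: been, under, brown, good, catch, rain, rain, knife
Segment N = 8, segment V = 7.
TTR = 7 / 8 = 0.8750

0.8750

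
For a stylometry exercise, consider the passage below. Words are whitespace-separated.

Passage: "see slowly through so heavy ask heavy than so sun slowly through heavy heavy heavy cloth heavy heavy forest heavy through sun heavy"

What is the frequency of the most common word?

Frequencies: heavy:9, through:3, slowly:2, so:2, sun:2, see:1, ask:1, than:1, cloth:1, forest:1
Most common: 'heavy' with frequency 9.

9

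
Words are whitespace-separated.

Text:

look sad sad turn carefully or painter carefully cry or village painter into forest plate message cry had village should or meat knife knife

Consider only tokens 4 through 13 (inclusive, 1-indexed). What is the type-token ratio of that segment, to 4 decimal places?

0.7000

Segment tokens 4–13: turn, carefully, or, painter, carefully, cry, or, village, painter, into
Segment N = 10, segment V = 7.
TTR = 7 / 10 = 0.7000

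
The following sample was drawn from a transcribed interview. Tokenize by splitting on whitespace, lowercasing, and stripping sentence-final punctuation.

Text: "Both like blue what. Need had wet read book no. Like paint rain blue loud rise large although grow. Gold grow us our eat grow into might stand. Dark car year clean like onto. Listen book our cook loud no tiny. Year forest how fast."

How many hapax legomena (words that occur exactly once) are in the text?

Frequencies: like:3, grow:3, blue:2, book:2, no:2, loud:2, our:2, year:2, both:1, what:1, need:1, had:1, wet:1, read:1, paint:1, rain:1, rise:1, large:1, although:1, gold:1, … (15 more, each freq 1)
Hapax (freq=1): although, both, car, clean, cook, dark, eat, fast, forest, gold, had, how, into, large, listen, might, need, onto, paint, rain, read, rise, stand, tiny, us, wet, what

27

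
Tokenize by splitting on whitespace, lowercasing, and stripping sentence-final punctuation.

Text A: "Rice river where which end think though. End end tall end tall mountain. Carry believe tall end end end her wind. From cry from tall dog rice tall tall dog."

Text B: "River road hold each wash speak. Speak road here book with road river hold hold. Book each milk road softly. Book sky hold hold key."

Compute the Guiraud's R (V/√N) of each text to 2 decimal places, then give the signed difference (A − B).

0.32

A: V=16, N=30, R=2.92
B: V=13, N=25, R=2.60
Difference = 2.92 − 2.60 = 0.32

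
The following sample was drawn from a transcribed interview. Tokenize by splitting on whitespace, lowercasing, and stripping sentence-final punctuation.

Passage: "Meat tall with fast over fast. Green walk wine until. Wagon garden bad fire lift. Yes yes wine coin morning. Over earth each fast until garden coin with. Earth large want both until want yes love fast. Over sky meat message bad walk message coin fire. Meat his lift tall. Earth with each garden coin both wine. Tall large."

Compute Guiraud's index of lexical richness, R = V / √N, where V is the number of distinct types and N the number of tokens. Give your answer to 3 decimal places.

N = 59, V = 26.
√N = 7.681146
R = 26 / 7.681146 = 3.385

3.385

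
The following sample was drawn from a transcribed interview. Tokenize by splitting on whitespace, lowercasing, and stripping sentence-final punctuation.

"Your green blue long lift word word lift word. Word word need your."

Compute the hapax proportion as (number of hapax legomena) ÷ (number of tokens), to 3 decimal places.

Frequencies: word:5, your:2, lift:2, green:1, blue:1, long:1, need:1
Hapax count = 4; token count = 13.
Ratio = 4 / 13 = 0.308

0.308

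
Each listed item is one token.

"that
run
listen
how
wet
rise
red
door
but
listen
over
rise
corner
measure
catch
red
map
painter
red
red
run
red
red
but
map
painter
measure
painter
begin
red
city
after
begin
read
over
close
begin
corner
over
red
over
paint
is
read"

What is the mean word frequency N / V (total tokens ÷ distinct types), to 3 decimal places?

2.000

N = 44 tokens, V = 22 types.
Mean frequency = N / V = 44 / 22 = 2.000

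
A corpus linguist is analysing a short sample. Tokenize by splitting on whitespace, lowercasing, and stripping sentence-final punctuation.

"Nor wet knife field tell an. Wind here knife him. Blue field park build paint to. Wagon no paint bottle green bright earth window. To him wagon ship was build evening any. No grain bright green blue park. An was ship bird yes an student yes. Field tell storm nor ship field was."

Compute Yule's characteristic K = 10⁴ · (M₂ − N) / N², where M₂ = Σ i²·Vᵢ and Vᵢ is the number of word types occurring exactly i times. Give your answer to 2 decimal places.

206.48

Frequencies: field:4, an:3, ship:3, was:3, nor:2, knife:2, tell:2, him:2, blue:2, park:2, build:2, paint:2, to:2, wagon:2, no:2, green:2, bright:2, yes:2, wet:1, wind:1, … (10 more, each freq 1)
N = 53. Frequency spectrum: V_1=12, V_2=14, V_3=3, V_4=1
M₂ = 1²·12 + 2²·14 + 3²·3 + 4²·1 = 111
K = 10000 × (111 − 53) / 53² = 206.48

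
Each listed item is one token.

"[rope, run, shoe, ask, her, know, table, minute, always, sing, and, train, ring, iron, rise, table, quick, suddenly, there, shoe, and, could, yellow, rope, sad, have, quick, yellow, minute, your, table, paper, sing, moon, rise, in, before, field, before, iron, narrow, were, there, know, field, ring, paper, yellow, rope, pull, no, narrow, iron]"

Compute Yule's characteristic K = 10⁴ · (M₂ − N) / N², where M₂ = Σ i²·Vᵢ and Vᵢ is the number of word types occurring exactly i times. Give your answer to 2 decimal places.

178.00

Frequencies: rope:3, table:3, iron:3, yellow:3, shoe:2, know:2, minute:2, sing:2, and:2, ring:2, rise:2, quick:2, there:2, paper:2, before:2, field:2, narrow:2, run:1, ask:1, her:1, … (12 more, each freq 1)
N = 53. Frequency spectrum: V_1=15, V_2=13, V_3=4
M₂ = 1²·15 + 2²·13 + 3²·4 = 103
K = 10000 × (103 − 53) / 53² = 178.00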